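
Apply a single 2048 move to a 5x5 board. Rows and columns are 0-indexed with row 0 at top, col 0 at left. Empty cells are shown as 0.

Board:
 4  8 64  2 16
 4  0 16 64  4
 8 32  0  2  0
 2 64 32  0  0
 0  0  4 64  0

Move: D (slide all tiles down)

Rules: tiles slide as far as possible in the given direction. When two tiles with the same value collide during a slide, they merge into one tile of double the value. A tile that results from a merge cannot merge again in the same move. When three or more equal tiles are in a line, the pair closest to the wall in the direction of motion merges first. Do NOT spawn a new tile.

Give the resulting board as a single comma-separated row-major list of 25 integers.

Slide down:
col 0: [4, 4, 8, 2, 0] -> [0, 0, 8, 8, 2]
col 1: [8, 0, 32, 64, 0] -> [0, 0, 8, 32, 64]
col 2: [64, 16, 0, 32, 4] -> [0, 64, 16, 32, 4]
col 3: [2, 64, 2, 0, 64] -> [0, 2, 64, 2, 64]
col 4: [16, 4, 0, 0, 0] -> [0, 0, 0, 16, 4]

Answer: 0, 0, 0, 0, 0, 0, 0, 64, 2, 0, 8, 8, 16, 64, 0, 8, 32, 32, 2, 16, 2, 64, 4, 64, 4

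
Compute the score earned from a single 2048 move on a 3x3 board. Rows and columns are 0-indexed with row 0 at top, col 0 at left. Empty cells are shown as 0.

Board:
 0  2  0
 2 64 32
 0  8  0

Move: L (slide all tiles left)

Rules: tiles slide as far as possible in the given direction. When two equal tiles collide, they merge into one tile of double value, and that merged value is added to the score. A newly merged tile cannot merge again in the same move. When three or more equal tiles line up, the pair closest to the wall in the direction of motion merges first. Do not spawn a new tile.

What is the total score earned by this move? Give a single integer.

Answer: 0

Derivation:
Slide left:
row 0: [0, 2, 0] -> [2, 0, 0]  score +0 (running 0)
row 1: [2, 64, 32] -> [2, 64, 32]  score +0 (running 0)
row 2: [0, 8, 0] -> [8, 0, 0]  score +0 (running 0)
Board after move:
 2  0  0
 2 64 32
 8  0  0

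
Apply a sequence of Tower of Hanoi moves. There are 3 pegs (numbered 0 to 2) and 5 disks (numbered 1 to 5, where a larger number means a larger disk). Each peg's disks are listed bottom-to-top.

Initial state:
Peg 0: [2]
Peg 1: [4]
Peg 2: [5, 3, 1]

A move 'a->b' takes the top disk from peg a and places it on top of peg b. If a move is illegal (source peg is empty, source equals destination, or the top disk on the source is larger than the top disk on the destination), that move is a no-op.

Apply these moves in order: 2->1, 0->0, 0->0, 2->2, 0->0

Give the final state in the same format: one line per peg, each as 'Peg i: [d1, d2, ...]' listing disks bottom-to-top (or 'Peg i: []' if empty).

After move 1 (2->1):
Peg 0: [2]
Peg 1: [4, 1]
Peg 2: [5, 3]

After move 2 (0->0):
Peg 0: [2]
Peg 1: [4, 1]
Peg 2: [5, 3]

After move 3 (0->0):
Peg 0: [2]
Peg 1: [4, 1]
Peg 2: [5, 3]

After move 4 (2->2):
Peg 0: [2]
Peg 1: [4, 1]
Peg 2: [5, 3]

After move 5 (0->0):
Peg 0: [2]
Peg 1: [4, 1]
Peg 2: [5, 3]

Answer: Peg 0: [2]
Peg 1: [4, 1]
Peg 2: [5, 3]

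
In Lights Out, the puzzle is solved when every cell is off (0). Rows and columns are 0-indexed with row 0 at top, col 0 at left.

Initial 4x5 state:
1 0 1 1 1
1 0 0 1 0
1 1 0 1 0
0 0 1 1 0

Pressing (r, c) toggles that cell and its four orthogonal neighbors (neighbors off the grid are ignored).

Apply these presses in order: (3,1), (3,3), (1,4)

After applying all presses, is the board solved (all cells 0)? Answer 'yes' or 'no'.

Answer: no

Derivation:
After press 1 at (3,1):
1 0 1 1 1
1 0 0 1 0
1 0 0 1 0
1 1 0 1 0

After press 2 at (3,3):
1 0 1 1 1
1 0 0 1 0
1 0 0 0 0
1 1 1 0 1

After press 3 at (1,4):
1 0 1 1 0
1 0 0 0 1
1 0 0 0 1
1 1 1 0 1

Lights still on: 11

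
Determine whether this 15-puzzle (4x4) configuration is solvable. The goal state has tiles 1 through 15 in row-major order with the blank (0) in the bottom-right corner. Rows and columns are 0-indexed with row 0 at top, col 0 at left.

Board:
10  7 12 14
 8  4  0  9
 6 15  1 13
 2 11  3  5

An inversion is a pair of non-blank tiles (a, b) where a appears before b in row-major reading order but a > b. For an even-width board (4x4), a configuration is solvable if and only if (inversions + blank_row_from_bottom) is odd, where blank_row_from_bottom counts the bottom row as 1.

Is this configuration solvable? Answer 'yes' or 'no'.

Answer: yes

Derivation:
Inversions: 64
Blank is in row 1 (0-indexed from top), which is row 3 counting from the bottom (bottom = 1).
64 + 3 = 67, which is odd, so the puzzle is solvable.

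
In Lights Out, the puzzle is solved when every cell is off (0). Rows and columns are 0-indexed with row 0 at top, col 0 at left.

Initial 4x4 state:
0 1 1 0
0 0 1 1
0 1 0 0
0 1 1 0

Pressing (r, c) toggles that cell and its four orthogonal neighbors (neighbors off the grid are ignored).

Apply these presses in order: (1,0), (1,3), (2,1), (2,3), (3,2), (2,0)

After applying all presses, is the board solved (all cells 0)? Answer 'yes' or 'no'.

Answer: no

Derivation:
After press 1 at (1,0):
1 1 1 0
1 1 1 1
1 1 0 0
0 1 1 0

After press 2 at (1,3):
1 1 1 1
1 1 0 0
1 1 0 1
0 1 1 0

After press 3 at (2,1):
1 1 1 1
1 0 0 0
0 0 1 1
0 0 1 0

After press 4 at (2,3):
1 1 1 1
1 0 0 1
0 0 0 0
0 0 1 1

After press 5 at (3,2):
1 1 1 1
1 0 0 1
0 0 1 0
0 1 0 0

After press 6 at (2,0):
1 1 1 1
0 0 0 1
1 1 1 0
1 1 0 0

Lights still on: 10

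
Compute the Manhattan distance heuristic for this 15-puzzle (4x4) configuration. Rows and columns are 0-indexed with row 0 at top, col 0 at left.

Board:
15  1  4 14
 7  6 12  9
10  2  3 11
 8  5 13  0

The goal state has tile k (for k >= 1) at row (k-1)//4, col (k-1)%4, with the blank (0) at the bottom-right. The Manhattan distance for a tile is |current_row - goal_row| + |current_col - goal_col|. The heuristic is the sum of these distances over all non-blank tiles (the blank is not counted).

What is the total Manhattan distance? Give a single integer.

Tile 15: (0,0)->(3,2) = 5
Tile 1: (0,1)->(0,0) = 1
Tile 4: (0,2)->(0,3) = 1
Tile 14: (0,3)->(3,1) = 5
Tile 7: (1,0)->(1,2) = 2
Tile 6: (1,1)->(1,1) = 0
Tile 12: (1,2)->(2,3) = 2
Tile 9: (1,3)->(2,0) = 4
Tile 10: (2,0)->(2,1) = 1
Tile 2: (2,1)->(0,1) = 2
Tile 3: (2,2)->(0,2) = 2
Tile 11: (2,3)->(2,2) = 1
Tile 8: (3,0)->(1,3) = 5
Tile 5: (3,1)->(1,0) = 3
Tile 13: (3,2)->(3,0) = 2
Sum: 5 + 1 + 1 + 5 + 2 + 0 + 2 + 4 + 1 + 2 + 2 + 1 + 5 + 3 + 2 = 36

Answer: 36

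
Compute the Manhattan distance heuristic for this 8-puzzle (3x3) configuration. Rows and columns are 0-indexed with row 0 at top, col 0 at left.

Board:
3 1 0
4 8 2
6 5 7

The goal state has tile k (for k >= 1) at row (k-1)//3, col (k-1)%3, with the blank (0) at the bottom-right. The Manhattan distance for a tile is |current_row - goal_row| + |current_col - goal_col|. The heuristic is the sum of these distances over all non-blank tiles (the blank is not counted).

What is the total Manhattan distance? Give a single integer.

Tile 3: (0,0)->(0,2) = 2
Tile 1: (0,1)->(0,0) = 1
Tile 4: (1,0)->(1,0) = 0
Tile 8: (1,1)->(2,1) = 1
Tile 2: (1,2)->(0,1) = 2
Tile 6: (2,0)->(1,2) = 3
Tile 5: (2,1)->(1,1) = 1
Tile 7: (2,2)->(2,0) = 2
Sum: 2 + 1 + 0 + 1 + 2 + 3 + 1 + 2 = 12

Answer: 12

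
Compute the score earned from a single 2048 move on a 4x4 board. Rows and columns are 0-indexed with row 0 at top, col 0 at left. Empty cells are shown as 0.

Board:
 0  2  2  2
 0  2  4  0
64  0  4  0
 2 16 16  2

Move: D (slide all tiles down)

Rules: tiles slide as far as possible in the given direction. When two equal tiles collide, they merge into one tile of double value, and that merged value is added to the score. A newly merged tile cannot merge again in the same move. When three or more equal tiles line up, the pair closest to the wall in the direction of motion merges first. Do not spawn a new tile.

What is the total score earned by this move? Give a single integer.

Slide down:
col 0: [0, 0, 64, 2] -> [0, 0, 64, 2]  score +0 (running 0)
col 1: [2, 2, 0, 16] -> [0, 0, 4, 16]  score +4 (running 4)
col 2: [2, 4, 4, 16] -> [0, 2, 8, 16]  score +8 (running 12)
col 3: [2, 0, 0, 2] -> [0, 0, 0, 4]  score +4 (running 16)
Board after move:
 0  0  0  0
 0  0  2  0
64  4  8  0
 2 16 16  4

Answer: 16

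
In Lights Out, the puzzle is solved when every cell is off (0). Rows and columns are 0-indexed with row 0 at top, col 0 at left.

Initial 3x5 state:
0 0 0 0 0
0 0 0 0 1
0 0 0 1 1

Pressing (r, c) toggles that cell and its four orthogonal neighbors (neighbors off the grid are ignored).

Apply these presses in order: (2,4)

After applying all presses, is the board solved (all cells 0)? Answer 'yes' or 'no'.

Answer: yes

Derivation:
After press 1 at (2,4):
0 0 0 0 0
0 0 0 0 0
0 0 0 0 0

Lights still on: 0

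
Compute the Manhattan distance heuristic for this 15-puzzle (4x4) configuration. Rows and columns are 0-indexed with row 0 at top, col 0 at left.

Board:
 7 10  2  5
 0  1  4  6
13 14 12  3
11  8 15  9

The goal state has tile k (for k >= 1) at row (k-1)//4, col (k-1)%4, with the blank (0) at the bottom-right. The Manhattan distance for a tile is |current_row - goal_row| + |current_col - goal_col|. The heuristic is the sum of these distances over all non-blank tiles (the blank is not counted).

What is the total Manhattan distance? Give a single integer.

Tile 7: (0,0)->(1,2) = 3
Tile 10: (0,1)->(2,1) = 2
Tile 2: (0,2)->(0,1) = 1
Tile 5: (0,3)->(1,0) = 4
Tile 1: (1,1)->(0,0) = 2
Tile 4: (1,2)->(0,3) = 2
Tile 6: (1,3)->(1,1) = 2
Tile 13: (2,0)->(3,0) = 1
Tile 14: (2,1)->(3,1) = 1
Tile 12: (2,2)->(2,3) = 1
Tile 3: (2,3)->(0,2) = 3
Tile 11: (3,0)->(2,2) = 3
Tile 8: (3,1)->(1,3) = 4
Tile 15: (3,2)->(3,2) = 0
Tile 9: (3,3)->(2,0) = 4
Sum: 3 + 2 + 1 + 4 + 2 + 2 + 2 + 1 + 1 + 1 + 3 + 3 + 4 + 0 + 4 = 33

Answer: 33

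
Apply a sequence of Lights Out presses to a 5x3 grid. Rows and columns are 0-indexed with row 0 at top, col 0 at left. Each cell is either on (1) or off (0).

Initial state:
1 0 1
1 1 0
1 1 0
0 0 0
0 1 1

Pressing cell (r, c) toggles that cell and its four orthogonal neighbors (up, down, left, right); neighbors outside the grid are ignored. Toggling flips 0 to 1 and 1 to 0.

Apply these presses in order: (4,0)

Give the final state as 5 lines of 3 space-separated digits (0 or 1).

Answer: 1 0 1
1 1 0
1 1 0
1 0 0
1 0 1

Derivation:
After press 1 at (4,0):
1 0 1
1 1 0
1 1 0
1 0 0
1 0 1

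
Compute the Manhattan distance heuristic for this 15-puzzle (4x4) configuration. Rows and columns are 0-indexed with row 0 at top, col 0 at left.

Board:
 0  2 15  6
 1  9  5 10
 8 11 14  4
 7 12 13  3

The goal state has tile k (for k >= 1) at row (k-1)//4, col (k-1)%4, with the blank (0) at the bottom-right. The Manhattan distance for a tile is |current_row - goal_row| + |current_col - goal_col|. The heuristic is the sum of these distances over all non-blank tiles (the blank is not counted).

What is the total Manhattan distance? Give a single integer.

Tile 2: at (0,1), goal (0,1), distance |0-0|+|1-1| = 0
Tile 15: at (0,2), goal (3,2), distance |0-3|+|2-2| = 3
Tile 6: at (0,3), goal (1,1), distance |0-1|+|3-1| = 3
Tile 1: at (1,0), goal (0,0), distance |1-0|+|0-0| = 1
Tile 9: at (1,1), goal (2,0), distance |1-2|+|1-0| = 2
Tile 5: at (1,2), goal (1,0), distance |1-1|+|2-0| = 2
Tile 10: at (1,3), goal (2,1), distance |1-2|+|3-1| = 3
Tile 8: at (2,0), goal (1,3), distance |2-1|+|0-3| = 4
Tile 11: at (2,1), goal (2,2), distance |2-2|+|1-2| = 1
Tile 14: at (2,2), goal (3,1), distance |2-3|+|2-1| = 2
Tile 4: at (2,3), goal (0,3), distance |2-0|+|3-3| = 2
Tile 7: at (3,0), goal (1,2), distance |3-1|+|0-2| = 4
Tile 12: at (3,1), goal (2,3), distance |3-2|+|1-3| = 3
Tile 13: at (3,2), goal (3,0), distance |3-3|+|2-0| = 2
Tile 3: at (3,3), goal (0,2), distance |3-0|+|3-2| = 4
Sum: 0 + 3 + 3 + 1 + 2 + 2 + 3 + 4 + 1 + 2 + 2 + 4 + 3 + 2 + 4 = 36

Answer: 36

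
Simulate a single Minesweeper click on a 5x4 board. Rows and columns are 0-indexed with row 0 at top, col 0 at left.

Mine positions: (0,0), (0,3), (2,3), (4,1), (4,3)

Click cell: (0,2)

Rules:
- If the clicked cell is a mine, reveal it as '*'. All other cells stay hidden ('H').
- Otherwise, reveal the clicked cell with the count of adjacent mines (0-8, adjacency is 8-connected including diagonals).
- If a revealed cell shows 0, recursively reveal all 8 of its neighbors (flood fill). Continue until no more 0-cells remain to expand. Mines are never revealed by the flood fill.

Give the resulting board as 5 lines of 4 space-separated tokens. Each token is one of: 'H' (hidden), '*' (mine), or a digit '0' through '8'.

H H 1 H
H H H H
H H H H
H H H H
H H H H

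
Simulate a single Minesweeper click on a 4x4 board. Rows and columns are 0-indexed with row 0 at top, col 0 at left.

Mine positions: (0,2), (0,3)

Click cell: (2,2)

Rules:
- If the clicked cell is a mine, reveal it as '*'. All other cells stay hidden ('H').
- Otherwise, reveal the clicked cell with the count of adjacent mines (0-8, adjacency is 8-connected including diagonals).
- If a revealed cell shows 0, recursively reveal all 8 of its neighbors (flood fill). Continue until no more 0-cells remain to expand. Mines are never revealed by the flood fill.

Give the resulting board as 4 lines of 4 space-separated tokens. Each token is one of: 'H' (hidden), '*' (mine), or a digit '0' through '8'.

0 1 H H
0 1 2 2
0 0 0 0
0 0 0 0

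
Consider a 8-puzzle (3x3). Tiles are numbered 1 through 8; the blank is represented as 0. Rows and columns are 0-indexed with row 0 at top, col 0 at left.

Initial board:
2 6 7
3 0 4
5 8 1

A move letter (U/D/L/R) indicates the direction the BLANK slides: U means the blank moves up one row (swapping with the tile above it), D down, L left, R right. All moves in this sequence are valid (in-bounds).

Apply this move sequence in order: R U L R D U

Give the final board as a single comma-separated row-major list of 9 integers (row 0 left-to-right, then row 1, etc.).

After move 1 (R):
2 6 7
3 4 0
5 8 1

After move 2 (U):
2 6 0
3 4 7
5 8 1

After move 3 (L):
2 0 6
3 4 7
5 8 1

After move 4 (R):
2 6 0
3 4 7
5 8 1

After move 5 (D):
2 6 7
3 4 0
5 8 1

After move 6 (U):
2 6 0
3 4 7
5 8 1

Answer: 2, 6, 0, 3, 4, 7, 5, 8, 1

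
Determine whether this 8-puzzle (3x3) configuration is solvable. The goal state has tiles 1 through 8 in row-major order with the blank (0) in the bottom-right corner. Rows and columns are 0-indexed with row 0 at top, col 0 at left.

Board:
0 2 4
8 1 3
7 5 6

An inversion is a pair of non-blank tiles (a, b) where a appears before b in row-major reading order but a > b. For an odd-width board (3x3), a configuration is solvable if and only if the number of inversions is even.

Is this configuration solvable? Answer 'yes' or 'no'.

Inversions (pairs i<j in row-major order where tile[i] > tile[j] > 0): 10
10 is even, so the puzzle is solvable.

Answer: yes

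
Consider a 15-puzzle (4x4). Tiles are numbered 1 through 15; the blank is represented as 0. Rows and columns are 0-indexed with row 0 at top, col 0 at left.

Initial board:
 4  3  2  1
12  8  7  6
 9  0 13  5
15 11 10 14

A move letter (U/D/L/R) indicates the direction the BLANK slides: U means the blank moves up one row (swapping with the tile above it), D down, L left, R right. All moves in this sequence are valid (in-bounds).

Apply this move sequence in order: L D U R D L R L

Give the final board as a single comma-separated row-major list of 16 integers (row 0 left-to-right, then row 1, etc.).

After move 1 (L):
 4  3  2  1
12  8  7  6
 0  9 13  5
15 11 10 14

After move 2 (D):
 4  3  2  1
12  8  7  6
15  9 13  5
 0 11 10 14

After move 3 (U):
 4  3  2  1
12  8  7  6
 0  9 13  5
15 11 10 14

After move 4 (R):
 4  3  2  1
12  8  7  6
 9  0 13  5
15 11 10 14

After move 5 (D):
 4  3  2  1
12  8  7  6
 9 11 13  5
15  0 10 14

After move 6 (L):
 4  3  2  1
12  8  7  6
 9 11 13  5
 0 15 10 14

After move 7 (R):
 4  3  2  1
12  8  7  6
 9 11 13  5
15  0 10 14

After move 8 (L):
 4  3  2  1
12  8  7  6
 9 11 13  5
 0 15 10 14

Answer: 4, 3, 2, 1, 12, 8, 7, 6, 9, 11, 13, 5, 0, 15, 10, 14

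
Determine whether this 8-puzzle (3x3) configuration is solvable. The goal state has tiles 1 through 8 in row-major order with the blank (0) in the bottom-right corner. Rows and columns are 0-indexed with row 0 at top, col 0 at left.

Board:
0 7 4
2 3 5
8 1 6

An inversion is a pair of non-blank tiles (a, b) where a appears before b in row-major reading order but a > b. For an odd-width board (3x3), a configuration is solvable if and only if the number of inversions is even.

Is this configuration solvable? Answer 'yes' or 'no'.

Answer: yes

Derivation:
Inversions (pairs i<j in row-major order where tile[i] > tile[j] > 0): 14
14 is even, so the puzzle is solvable.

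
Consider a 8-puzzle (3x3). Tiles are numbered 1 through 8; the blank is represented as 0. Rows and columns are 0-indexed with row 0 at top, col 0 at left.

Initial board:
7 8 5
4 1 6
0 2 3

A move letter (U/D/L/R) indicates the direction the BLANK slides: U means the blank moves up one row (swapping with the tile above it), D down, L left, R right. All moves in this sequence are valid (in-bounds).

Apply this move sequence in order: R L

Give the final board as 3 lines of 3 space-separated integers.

Answer: 7 8 5
4 1 6
0 2 3

Derivation:
After move 1 (R):
7 8 5
4 1 6
2 0 3

After move 2 (L):
7 8 5
4 1 6
0 2 3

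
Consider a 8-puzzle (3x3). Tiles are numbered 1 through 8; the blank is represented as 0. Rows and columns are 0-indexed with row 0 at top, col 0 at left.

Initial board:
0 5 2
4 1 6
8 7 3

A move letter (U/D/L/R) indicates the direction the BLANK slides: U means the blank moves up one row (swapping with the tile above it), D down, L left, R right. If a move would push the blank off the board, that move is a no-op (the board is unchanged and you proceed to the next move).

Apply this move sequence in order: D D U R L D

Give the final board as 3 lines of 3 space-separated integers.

Answer: 4 5 2
8 1 6
0 7 3

Derivation:
After move 1 (D):
4 5 2
0 1 6
8 7 3

After move 2 (D):
4 5 2
8 1 6
0 7 3

After move 3 (U):
4 5 2
0 1 6
8 7 3

After move 4 (R):
4 5 2
1 0 6
8 7 3

After move 5 (L):
4 5 2
0 1 6
8 7 3

After move 6 (D):
4 5 2
8 1 6
0 7 3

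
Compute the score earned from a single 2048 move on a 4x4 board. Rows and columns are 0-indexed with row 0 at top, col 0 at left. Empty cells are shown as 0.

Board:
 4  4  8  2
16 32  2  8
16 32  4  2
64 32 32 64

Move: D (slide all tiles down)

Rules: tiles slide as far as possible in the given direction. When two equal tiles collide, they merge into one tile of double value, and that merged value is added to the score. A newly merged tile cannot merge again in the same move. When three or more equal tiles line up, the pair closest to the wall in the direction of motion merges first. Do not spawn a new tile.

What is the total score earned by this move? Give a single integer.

Answer: 96

Derivation:
Slide down:
col 0: [4, 16, 16, 64] -> [0, 4, 32, 64]  score +32 (running 32)
col 1: [4, 32, 32, 32] -> [0, 4, 32, 64]  score +64 (running 96)
col 2: [8, 2, 4, 32] -> [8, 2, 4, 32]  score +0 (running 96)
col 3: [2, 8, 2, 64] -> [2, 8, 2, 64]  score +0 (running 96)
Board after move:
 0  0  8  2
 4  4  2  8
32 32  4  2
64 64 32 64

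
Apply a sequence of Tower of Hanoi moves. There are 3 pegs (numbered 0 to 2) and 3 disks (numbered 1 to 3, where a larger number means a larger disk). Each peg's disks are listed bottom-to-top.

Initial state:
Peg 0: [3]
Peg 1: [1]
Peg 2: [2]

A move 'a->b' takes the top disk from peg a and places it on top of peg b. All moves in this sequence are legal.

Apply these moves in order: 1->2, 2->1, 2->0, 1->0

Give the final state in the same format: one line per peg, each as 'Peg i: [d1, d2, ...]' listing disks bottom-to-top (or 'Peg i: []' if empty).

Answer: Peg 0: [3, 2, 1]
Peg 1: []
Peg 2: []

Derivation:
After move 1 (1->2):
Peg 0: [3]
Peg 1: []
Peg 2: [2, 1]

After move 2 (2->1):
Peg 0: [3]
Peg 1: [1]
Peg 2: [2]

After move 3 (2->0):
Peg 0: [3, 2]
Peg 1: [1]
Peg 2: []

After move 4 (1->0):
Peg 0: [3, 2, 1]
Peg 1: []
Peg 2: []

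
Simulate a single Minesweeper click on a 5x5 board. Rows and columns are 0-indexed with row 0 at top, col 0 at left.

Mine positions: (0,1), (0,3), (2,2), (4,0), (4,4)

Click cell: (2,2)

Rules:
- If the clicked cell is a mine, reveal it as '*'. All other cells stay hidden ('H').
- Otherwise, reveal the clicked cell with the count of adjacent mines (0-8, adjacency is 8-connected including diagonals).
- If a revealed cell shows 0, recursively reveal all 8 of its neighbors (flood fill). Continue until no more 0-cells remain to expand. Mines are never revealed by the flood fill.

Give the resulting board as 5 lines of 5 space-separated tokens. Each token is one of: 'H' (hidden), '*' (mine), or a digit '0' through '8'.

H H H H H
H H H H H
H H * H H
H H H H H
H H H H H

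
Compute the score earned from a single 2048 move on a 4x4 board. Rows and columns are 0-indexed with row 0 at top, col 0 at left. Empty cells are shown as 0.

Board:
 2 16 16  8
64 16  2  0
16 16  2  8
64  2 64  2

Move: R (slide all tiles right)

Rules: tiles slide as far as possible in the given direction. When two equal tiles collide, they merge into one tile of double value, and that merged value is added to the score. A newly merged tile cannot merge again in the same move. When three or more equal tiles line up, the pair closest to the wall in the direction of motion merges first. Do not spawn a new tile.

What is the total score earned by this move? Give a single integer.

Slide right:
row 0: [2, 16, 16, 8] -> [0, 2, 32, 8]  score +32 (running 32)
row 1: [64, 16, 2, 0] -> [0, 64, 16, 2]  score +0 (running 32)
row 2: [16, 16, 2, 8] -> [0, 32, 2, 8]  score +32 (running 64)
row 3: [64, 2, 64, 2] -> [64, 2, 64, 2]  score +0 (running 64)
Board after move:
 0  2 32  8
 0 64 16  2
 0 32  2  8
64  2 64  2

Answer: 64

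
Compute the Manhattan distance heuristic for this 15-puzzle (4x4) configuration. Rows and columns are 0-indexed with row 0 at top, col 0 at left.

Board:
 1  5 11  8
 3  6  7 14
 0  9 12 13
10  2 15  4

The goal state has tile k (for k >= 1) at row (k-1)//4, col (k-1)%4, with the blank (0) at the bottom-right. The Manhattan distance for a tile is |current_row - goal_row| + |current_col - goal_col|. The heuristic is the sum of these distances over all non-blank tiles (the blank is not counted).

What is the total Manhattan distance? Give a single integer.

Answer: 26

Derivation:
Tile 1: (0,0)->(0,0) = 0
Tile 5: (0,1)->(1,0) = 2
Tile 11: (0,2)->(2,2) = 2
Tile 8: (0,3)->(1,3) = 1
Tile 3: (1,0)->(0,2) = 3
Tile 6: (1,1)->(1,1) = 0
Tile 7: (1,2)->(1,2) = 0
Tile 14: (1,3)->(3,1) = 4
Tile 9: (2,1)->(2,0) = 1
Tile 12: (2,2)->(2,3) = 1
Tile 13: (2,3)->(3,0) = 4
Tile 10: (3,0)->(2,1) = 2
Tile 2: (3,1)->(0,1) = 3
Tile 15: (3,2)->(3,2) = 0
Tile 4: (3,3)->(0,3) = 3
Sum: 0 + 2 + 2 + 1 + 3 + 0 + 0 + 4 + 1 + 1 + 4 + 2 + 3 + 0 + 3 = 26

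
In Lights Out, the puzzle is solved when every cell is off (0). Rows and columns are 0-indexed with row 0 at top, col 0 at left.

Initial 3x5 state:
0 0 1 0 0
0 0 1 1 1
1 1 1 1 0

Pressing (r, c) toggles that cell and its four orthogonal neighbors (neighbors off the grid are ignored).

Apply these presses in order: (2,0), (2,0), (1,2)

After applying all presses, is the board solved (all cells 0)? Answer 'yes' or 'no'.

After press 1 at (2,0):
0 0 1 0 0
1 0 1 1 1
0 0 1 1 0

After press 2 at (2,0):
0 0 1 0 0
0 0 1 1 1
1 1 1 1 0

After press 3 at (1,2):
0 0 0 0 0
0 1 0 0 1
1 1 0 1 0

Lights still on: 5

Answer: no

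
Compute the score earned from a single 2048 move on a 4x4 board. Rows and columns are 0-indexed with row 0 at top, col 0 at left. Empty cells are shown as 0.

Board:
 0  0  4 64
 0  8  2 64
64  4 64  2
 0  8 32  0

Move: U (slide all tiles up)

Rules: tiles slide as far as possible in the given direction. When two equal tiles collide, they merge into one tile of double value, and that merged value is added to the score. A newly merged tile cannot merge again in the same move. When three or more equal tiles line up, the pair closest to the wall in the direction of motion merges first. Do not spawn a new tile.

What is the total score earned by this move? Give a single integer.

Answer: 128

Derivation:
Slide up:
col 0: [0, 0, 64, 0] -> [64, 0, 0, 0]  score +0 (running 0)
col 1: [0, 8, 4, 8] -> [8, 4, 8, 0]  score +0 (running 0)
col 2: [4, 2, 64, 32] -> [4, 2, 64, 32]  score +0 (running 0)
col 3: [64, 64, 2, 0] -> [128, 2, 0, 0]  score +128 (running 128)
Board after move:
 64   8   4 128
  0   4   2   2
  0   8  64   0
  0   0  32   0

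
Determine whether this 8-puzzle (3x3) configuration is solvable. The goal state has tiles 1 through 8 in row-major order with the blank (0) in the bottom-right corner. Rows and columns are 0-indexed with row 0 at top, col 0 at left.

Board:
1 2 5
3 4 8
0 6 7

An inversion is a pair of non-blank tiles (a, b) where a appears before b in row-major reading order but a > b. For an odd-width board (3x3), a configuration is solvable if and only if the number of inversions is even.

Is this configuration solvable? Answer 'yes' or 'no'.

Inversions (pairs i<j in row-major order where tile[i] > tile[j] > 0): 4
4 is even, so the puzzle is solvable.

Answer: yes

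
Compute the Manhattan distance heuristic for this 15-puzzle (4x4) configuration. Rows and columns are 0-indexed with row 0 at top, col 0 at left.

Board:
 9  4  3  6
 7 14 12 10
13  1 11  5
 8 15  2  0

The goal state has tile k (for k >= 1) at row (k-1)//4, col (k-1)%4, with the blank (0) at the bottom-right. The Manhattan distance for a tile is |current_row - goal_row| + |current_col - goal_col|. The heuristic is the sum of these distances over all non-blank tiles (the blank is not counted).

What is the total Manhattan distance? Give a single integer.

Tile 9: (0,0)->(2,0) = 2
Tile 4: (0,1)->(0,3) = 2
Tile 3: (0,2)->(0,2) = 0
Tile 6: (0,3)->(1,1) = 3
Tile 7: (1,0)->(1,2) = 2
Tile 14: (1,1)->(3,1) = 2
Tile 12: (1,2)->(2,3) = 2
Tile 10: (1,3)->(2,1) = 3
Tile 13: (2,0)->(3,0) = 1
Tile 1: (2,1)->(0,0) = 3
Tile 11: (2,2)->(2,2) = 0
Tile 5: (2,3)->(1,0) = 4
Tile 8: (3,0)->(1,3) = 5
Tile 15: (3,1)->(3,2) = 1
Tile 2: (3,2)->(0,1) = 4
Sum: 2 + 2 + 0 + 3 + 2 + 2 + 2 + 3 + 1 + 3 + 0 + 4 + 5 + 1 + 4 = 34

Answer: 34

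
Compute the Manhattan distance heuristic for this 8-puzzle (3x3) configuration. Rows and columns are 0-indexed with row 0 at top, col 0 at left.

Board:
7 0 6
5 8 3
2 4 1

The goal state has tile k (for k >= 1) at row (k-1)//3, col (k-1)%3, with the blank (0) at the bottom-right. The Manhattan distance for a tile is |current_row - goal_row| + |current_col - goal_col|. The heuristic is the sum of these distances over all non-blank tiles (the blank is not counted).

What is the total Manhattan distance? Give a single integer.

Answer: 15

Derivation:
Tile 7: (0,0)->(2,0) = 2
Tile 6: (0,2)->(1,2) = 1
Tile 5: (1,0)->(1,1) = 1
Tile 8: (1,1)->(2,1) = 1
Tile 3: (1,2)->(0,2) = 1
Tile 2: (2,0)->(0,1) = 3
Tile 4: (2,1)->(1,0) = 2
Tile 1: (2,2)->(0,0) = 4
Sum: 2 + 1 + 1 + 1 + 1 + 3 + 2 + 4 = 15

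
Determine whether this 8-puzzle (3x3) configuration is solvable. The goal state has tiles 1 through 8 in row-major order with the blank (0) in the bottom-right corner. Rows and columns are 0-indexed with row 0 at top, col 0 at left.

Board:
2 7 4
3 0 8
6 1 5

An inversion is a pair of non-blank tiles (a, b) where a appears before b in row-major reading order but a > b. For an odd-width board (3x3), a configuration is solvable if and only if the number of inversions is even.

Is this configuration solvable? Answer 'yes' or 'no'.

Inversions (pairs i<j in row-major order where tile[i] > tile[j] > 0): 14
14 is even, so the puzzle is solvable.

Answer: yes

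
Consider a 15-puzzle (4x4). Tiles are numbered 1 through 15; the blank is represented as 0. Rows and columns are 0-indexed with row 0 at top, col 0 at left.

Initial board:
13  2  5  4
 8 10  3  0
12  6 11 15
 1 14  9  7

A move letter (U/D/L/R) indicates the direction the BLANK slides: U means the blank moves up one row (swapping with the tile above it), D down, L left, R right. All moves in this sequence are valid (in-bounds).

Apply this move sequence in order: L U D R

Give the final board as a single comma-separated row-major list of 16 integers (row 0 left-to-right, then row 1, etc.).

After move 1 (L):
13  2  5  4
 8 10  0  3
12  6 11 15
 1 14  9  7

After move 2 (U):
13  2  0  4
 8 10  5  3
12  6 11 15
 1 14  9  7

After move 3 (D):
13  2  5  4
 8 10  0  3
12  6 11 15
 1 14  9  7

After move 4 (R):
13  2  5  4
 8 10  3  0
12  6 11 15
 1 14  9  7

Answer: 13, 2, 5, 4, 8, 10, 3, 0, 12, 6, 11, 15, 1, 14, 9, 7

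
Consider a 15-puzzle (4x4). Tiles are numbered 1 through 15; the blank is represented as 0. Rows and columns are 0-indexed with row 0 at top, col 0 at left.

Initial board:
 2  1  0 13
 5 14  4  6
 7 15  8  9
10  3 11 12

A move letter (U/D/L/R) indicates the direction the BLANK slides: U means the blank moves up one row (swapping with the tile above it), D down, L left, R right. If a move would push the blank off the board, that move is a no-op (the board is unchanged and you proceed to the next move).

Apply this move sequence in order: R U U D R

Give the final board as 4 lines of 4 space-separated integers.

Answer:  2  1 13  6
 5 14  4  0
 7 15  8  9
10  3 11 12

Derivation:
After move 1 (R):
 2  1 13  0
 5 14  4  6
 7 15  8  9
10  3 11 12

After move 2 (U):
 2  1 13  0
 5 14  4  6
 7 15  8  9
10  3 11 12

After move 3 (U):
 2  1 13  0
 5 14  4  6
 7 15  8  9
10  3 11 12

After move 4 (D):
 2  1 13  6
 5 14  4  0
 7 15  8  9
10  3 11 12

After move 5 (R):
 2  1 13  6
 5 14  4  0
 7 15  8  9
10  3 11 12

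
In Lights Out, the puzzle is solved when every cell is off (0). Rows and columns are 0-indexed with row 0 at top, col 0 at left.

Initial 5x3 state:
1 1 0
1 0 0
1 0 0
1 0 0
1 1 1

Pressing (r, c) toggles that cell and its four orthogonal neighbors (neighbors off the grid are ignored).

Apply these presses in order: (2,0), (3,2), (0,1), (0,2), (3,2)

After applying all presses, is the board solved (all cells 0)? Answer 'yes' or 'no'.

After press 1 at (2,0):
1 1 0
0 0 0
0 1 0
0 0 0
1 1 1

After press 2 at (3,2):
1 1 0
0 0 0
0 1 1
0 1 1
1 1 0

After press 3 at (0,1):
0 0 1
0 1 0
0 1 1
0 1 1
1 1 0

After press 4 at (0,2):
0 1 0
0 1 1
0 1 1
0 1 1
1 1 0

After press 5 at (3,2):
0 1 0
0 1 1
0 1 0
0 0 0
1 1 1

Lights still on: 7

Answer: no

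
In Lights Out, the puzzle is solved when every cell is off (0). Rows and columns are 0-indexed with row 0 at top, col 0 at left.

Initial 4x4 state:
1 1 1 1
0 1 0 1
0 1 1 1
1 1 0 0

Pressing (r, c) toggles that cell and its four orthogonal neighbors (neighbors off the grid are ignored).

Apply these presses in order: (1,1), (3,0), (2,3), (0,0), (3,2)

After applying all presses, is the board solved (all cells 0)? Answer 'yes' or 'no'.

Answer: no

Derivation:
After press 1 at (1,1):
1 0 1 1
1 0 1 1
0 0 1 1
1 1 0 0

After press 2 at (3,0):
1 0 1 1
1 0 1 1
1 0 1 1
0 0 0 0

After press 3 at (2,3):
1 0 1 1
1 0 1 0
1 0 0 0
0 0 0 1

After press 4 at (0,0):
0 1 1 1
0 0 1 0
1 0 0 0
0 0 0 1

After press 5 at (3,2):
0 1 1 1
0 0 1 0
1 0 1 0
0 1 1 0

Lights still on: 8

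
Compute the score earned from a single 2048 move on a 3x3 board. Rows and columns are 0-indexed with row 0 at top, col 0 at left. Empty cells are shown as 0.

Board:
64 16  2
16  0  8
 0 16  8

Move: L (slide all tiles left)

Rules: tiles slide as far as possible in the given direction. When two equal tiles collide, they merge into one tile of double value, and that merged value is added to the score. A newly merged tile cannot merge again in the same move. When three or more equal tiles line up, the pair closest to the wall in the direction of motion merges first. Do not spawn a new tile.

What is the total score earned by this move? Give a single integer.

Slide left:
row 0: [64, 16, 2] -> [64, 16, 2]  score +0 (running 0)
row 1: [16, 0, 8] -> [16, 8, 0]  score +0 (running 0)
row 2: [0, 16, 8] -> [16, 8, 0]  score +0 (running 0)
Board after move:
64 16  2
16  8  0
16  8  0

Answer: 0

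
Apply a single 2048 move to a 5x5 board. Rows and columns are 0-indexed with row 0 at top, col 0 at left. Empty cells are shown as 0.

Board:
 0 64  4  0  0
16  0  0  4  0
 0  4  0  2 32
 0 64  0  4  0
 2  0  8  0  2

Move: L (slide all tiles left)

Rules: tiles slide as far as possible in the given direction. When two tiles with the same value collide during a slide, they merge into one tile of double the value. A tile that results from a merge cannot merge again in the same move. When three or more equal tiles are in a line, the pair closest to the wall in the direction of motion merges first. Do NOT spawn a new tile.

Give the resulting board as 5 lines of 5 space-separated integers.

Slide left:
row 0: [0, 64, 4, 0, 0] -> [64, 4, 0, 0, 0]
row 1: [16, 0, 0, 4, 0] -> [16, 4, 0, 0, 0]
row 2: [0, 4, 0, 2, 32] -> [4, 2, 32, 0, 0]
row 3: [0, 64, 0, 4, 0] -> [64, 4, 0, 0, 0]
row 4: [2, 0, 8, 0, 2] -> [2, 8, 2, 0, 0]

Answer: 64  4  0  0  0
16  4  0  0  0
 4  2 32  0  0
64  4  0  0  0
 2  8  2  0  0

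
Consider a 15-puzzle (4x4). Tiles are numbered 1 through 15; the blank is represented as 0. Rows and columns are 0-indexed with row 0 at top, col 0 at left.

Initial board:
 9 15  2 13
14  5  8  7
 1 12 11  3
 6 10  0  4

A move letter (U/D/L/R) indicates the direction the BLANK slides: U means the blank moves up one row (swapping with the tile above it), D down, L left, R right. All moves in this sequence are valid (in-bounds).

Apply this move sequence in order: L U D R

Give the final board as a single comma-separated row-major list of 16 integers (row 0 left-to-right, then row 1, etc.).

After move 1 (L):
 9 15  2 13
14  5  8  7
 1 12 11  3
 6  0 10  4

After move 2 (U):
 9 15  2 13
14  5  8  7
 1  0 11  3
 6 12 10  4

After move 3 (D):
 9 15  2 13
14  5  8  7
 1 12 11  3
 6  0 10  4

After move 4 (R):
 9 15  2 13
14  5  8  7
 1 12 11  3
 6 10  0  4

Answer: 9, 15, 2, 13, 14, 5, 8, 7, 1, 12, 11, 3, 6, 10, 0, 4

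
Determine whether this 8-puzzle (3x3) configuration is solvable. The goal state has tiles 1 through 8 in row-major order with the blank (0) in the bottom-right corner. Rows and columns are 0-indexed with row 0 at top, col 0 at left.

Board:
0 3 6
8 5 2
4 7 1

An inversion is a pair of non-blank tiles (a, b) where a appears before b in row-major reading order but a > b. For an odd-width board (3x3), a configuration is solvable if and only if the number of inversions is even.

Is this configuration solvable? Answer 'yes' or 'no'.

Inversions (pairs i<j in row-major order where tile[i] > tile[j] > 0): 17
17 is odd, so the puzzle is not solvable.

Answer: no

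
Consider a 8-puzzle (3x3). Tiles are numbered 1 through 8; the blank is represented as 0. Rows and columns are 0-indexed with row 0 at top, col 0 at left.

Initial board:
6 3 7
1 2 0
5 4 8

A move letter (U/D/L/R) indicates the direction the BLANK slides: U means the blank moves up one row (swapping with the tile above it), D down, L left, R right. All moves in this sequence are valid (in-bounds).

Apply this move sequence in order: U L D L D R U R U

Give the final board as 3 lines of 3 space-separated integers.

Answer: 6 2 0
5 7 3
4 1 8

Derivation:
After move 1 (U):
6 3 0
1 2 7
5 4 8

After move 2 (L):
6 0 3
1 2 7
5 4 8

After move 3 (D):
6 2 3
1 0 7
5 4 8

After move 4 (L):
6 2 3
0 1 7
5 4 8

After move 5 (D):
6 2 3
5 1 7
0 4 8

After move 6 (R):
6 2 3
5 1 7
4 0 8

After move 7 (U):
6 2 3
5 0 7
4 1 8

After move 8 (R):
6 2 3
5 7 0
4 1 8

After move 9 (U):
6 2 0
5 7 3
4 1 8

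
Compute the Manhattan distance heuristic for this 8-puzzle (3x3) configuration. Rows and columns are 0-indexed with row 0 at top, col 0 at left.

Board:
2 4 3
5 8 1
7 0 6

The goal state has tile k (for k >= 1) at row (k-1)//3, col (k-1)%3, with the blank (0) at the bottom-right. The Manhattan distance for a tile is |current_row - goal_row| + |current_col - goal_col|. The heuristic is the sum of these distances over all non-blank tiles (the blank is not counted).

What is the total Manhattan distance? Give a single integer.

Tile 2: at (0,0), goal (0,1), distance |0-0|+|0-1| = 1
Tile 4: at (0,1), goal (1,0), distance |0-1|+|1-0| = 2
Tile 3: at (0,2), goal (0,2), distance |0-0|+|2-2| = 0
Tile 5: at (1,0), goal (1,1), distance |1-1|+|0-1| = 1
Tile 8: at (1,1), goal (2,1), distance |1-2|+|1-1| = 1
Tile 1: at (1,2), goal (0,0), distance |1-0|+|2-0| = 3
Tile 7: at (2,0), goal (2,0), distance |2-2|+|0-0| = 0
Tile 6: at (2,2), goal (1,2), distance |2-1|+|2-2| = 1
Sum: 1 + 2 + 0 + 1 + 1 + 3 + 0 + 1 = 9

Answer: 9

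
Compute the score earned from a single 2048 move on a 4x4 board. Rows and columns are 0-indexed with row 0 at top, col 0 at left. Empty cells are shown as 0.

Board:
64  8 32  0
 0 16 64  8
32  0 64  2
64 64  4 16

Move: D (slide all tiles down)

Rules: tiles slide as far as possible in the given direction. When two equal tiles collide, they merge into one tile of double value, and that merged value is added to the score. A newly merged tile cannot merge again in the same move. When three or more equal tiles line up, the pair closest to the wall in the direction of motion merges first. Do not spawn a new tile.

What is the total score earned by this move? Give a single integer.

Answer: 128

Derivation:
Slide down:
col 0: [64, 0, 32, 64] -> [0, 64, 32, 64]  score +0 (running 0)
col 1: [8, 16, 0, 64] -> [0, 8, 16, 64]  score +0 (running 0)
col 2: [32, 64, 64, 4] -> [0, 32, 128, 4]  score +128 (running 128)
col 3: [0, 8, 2, 16] -> [0, 8, 2, 16]  score +0 (running 128)
Board after move:
  0   0   0   0
 64   8  32   8
 32  16 128   2
 64  64   4  16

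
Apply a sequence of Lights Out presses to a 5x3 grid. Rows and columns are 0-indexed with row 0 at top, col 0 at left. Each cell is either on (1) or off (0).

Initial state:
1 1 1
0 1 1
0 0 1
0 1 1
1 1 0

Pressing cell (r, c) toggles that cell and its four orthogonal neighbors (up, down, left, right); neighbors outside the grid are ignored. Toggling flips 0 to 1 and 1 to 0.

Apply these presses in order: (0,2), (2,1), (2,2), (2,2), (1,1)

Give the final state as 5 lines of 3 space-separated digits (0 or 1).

After press 1 at (0,2):
1 0 0
0 1 0
0 0 1
0 1 1
1 1 0

After press 2 at (2,1):
1 0 0
0 0 0
1 1 0
0 0 1
1 1 0

After press 3 at (2,2):
1 0 0
0 0 1
1 0 1
0 0 0
1 1 0

After press 4 at (2,2):
1 0 0
0 0 0
1 1 0
0 0 1
1 1 0

After press 5 at (1,1):
1 1 0
1 1 1
1 0 0
0 0 1
1 1 0

Answer: 1 1 0
1 1 1
1 0 0
0 0 1
1 1 0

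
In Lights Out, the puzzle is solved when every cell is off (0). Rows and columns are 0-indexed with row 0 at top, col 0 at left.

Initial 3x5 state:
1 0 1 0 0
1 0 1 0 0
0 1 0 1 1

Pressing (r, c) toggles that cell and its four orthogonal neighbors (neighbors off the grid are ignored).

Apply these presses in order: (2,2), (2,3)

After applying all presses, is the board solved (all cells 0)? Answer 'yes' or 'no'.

Answer: no

Derivation:
After press 1 at (2,2):
1 0 1 0 0
1 0 0 0 0
0 0 1 0 1

After press 2 at (2,3):
1 0 1 0 0
1 0 0 1 0
0 0 0 1 0

Lights still on: 5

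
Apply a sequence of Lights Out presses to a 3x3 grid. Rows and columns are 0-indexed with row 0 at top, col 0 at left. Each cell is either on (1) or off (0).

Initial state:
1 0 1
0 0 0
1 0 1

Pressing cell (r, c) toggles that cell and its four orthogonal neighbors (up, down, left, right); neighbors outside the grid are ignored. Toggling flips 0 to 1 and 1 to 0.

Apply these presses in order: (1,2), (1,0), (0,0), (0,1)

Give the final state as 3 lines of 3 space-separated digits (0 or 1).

After press 1 at (1,2):
1 0 0
0 1 1
1 0 0

After press 2 at (1,0):
0 0 0
1 0 1
0 0 0

After press 3 at (0,0):
1 1 0
0 0 1
0 0 0

After press 4 at (0,1):
0 0 1
0 1 1
0 0 0

Answer: 0 0 1
0 1 1
0 0 0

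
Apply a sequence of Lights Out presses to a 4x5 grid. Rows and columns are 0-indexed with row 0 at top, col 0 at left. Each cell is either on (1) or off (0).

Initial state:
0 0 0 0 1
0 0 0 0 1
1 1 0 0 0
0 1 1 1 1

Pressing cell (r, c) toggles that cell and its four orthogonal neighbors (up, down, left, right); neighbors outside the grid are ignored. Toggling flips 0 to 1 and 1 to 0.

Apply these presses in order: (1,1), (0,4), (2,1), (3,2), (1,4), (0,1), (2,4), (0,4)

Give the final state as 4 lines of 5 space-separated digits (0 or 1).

After press 1 at (1,1):
0 1 0 0 1
1 1 1 0 1
1 0 0 0 0
0 1 1 1 1

After press 2 at (0,4):
0 1 0 1 0
1 1 1 0 0
1 0 0 0 0
0 1 1 1 1

After press 3 at (2,1):
0 1 0 1 0
1 0 1 0 0
0 1 1 0 0
0 0 1 1 1

After press 4 at (3,2):
0 1 0 1 0
1 0 1 0 0
0 1 0 0 0
0 1 0 0 1

After press 5 at (1,4):
0 1 0 1 1
1 0 1 1 1
0 1 0 0 1
0 1 0 0 1

After press 6 at (0,1):
1 0 1 1 1
1 1 1 1 1
0 1 0 0 1
0 1 0 0 1

After press 7 at (2,4):
1 0 1 1 1
1 1 1 1 0
0 1 0 1 0
0 1 0 0 0

After press 8 at (0,4):
1 0 1 0 0
1 1 1 1 1
0 1 0 1 0
0 1 0 0 0

Answer: 1 0 1 0 0
1 1 1 1 1
0 1 0 1 0
0 1 0 0 0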